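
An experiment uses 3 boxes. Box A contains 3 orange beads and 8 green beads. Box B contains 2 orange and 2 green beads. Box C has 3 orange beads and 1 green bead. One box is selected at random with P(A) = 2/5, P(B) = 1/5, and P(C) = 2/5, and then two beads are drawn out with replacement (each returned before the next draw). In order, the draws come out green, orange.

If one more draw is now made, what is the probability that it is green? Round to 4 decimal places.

Compute the likelihood of the observed sequence for each case: P(data | box A) = (8/11)(3/11) = 0.19835; P(data | box B) = (2/4)(2/4) = 0.25; P(data | box C) = (1/4)(3/4) = 0.1875.
The prior-weighted likelihoods are 2/5 · 0.19835 = 0.079339, 1/5 · 0.25 = 0.05, 2/5 · 0.1875 = 0.075; these sum to 0.20434.
Normalising, the posterior is P(box A | data) = 0.38827, P(box B | data) = 0.24469, P(box C | data) = 0.36704.
So P(green next | data) = Σ P(green next | H) P(H | data) = (8/11)(0.38827) + (1/2)(0.24469) + (1/4)(0.36704) = 0.49648.

0.4965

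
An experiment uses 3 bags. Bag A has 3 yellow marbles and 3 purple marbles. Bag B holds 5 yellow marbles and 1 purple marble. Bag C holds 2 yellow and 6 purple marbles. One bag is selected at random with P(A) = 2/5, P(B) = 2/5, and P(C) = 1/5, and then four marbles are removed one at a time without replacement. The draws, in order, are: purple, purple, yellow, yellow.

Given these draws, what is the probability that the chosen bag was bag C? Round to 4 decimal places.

0.1515

Under each hypothesis, the probability of the observed sequence is: P(data | bag A) = (3/6)(2/5)(3/4)(2/3) = 1/10; P(data | bag B) = (1/6)(0/5) = 0; P(data | bag C) = (6/8)(5/7)(2/6)(1/5) = 1/28.
The prior-weighted likelihoods are 2/5 · 1/10 = 1/25, 2/5 · 0 = 0, 1/5 · 1/28 = 1/140; these sum to 33/700.
Hence P(bag C | data) = (1/140) / (33/700) = 5/33.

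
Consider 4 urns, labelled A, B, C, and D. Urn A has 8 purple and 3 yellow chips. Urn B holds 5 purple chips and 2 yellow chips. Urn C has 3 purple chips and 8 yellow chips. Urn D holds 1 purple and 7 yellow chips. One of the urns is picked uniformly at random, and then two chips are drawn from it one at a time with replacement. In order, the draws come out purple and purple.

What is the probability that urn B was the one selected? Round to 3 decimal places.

0.452

The likelihood of the observed sequence under each hypothesis: P(data | urn A) = (8/11)(8/11) = 0.52893; P(data | urn B) = (5/7)(5/7) = 0.5102; P(data | urn C) = (3/11)(3/11) = 0.07438; P(data | urn D) = (1/8)(1/8) = 0.015625.
The prior-weighted likelihoods are 1/4 · 0.52893 = 0.13223, 1/4 · 0.5102 = 0.12755, 1/4 · 0.07438 = 0.018595, 1/4 · 0.015625 = 0.0039062; these sum to 0.28228.
So P(urn B | data) = (0.12755) / (0.28228) = 0.45185.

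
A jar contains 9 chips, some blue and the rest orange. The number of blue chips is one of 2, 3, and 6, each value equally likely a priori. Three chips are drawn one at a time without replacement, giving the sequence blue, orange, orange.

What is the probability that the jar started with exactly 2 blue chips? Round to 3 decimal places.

0.400

For each hypothesis, P(data | H) works out to: P(data | r = 2) = (2/9)(7/8)(6/7) = 1/6; P(data | r = 3) = (3/9)(6/8)(5/7) = 5/28; P(data | r = 6) = (6/9)(3/8)(2/7) = 1/14.
Weighting by the prior gives 1/3 · 1/6 = 1/18, 1/3 · 5/28 = 5/84, 1/3 · 1/14 = 1/42; summing to 5/36.
So P(r = 2 | data) = (1/18) / (5/36) = 2/5.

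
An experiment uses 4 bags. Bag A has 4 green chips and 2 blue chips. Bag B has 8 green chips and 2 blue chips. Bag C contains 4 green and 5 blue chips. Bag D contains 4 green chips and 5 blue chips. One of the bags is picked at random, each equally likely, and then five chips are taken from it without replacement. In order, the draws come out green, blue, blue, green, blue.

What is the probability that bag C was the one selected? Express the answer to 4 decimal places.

0.5000

Under each hypothesis, the probability of the observed sequence is: P(data | bag A) = (4/6)(2/5)(1/4)(3/3)(0/2) = 0; P(data | bag B) = (8/10)(2/9)(1/8)(7/7)(0/6) = 0; P(data | bag C) = (4/9)(5/8)(4/7)(3/6)(3/5) = 1/21; P(data | bag D) = (4/9)(5/8)(4/7)(3/6)(3/5) = 1/21.
Multiplying each by its prior: 1/4 · 0 = 0, 1/4 · 0 = 0, 1/4 · 1/21 = 1/84, 1/4 · 1/21 = 1/84; summing to 1/42.
Therefore the posterior P(bag C | data) = (1/84) / (1/42) = 1/2.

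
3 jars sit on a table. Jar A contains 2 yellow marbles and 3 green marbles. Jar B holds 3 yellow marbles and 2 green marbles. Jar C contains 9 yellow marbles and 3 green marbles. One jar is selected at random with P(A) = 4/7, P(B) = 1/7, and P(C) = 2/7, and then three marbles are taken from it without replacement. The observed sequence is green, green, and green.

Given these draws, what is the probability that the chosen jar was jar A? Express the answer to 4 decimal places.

For each hypothesis, P(data | H) works out to: P(data | jar A) = (3/5)(2/4)(1/3) = 1/10; P(data | jar B) = (2/5)(1/4)(0/3) = 0; P(data | jar C) = (3/12)(2/11)(1/10) = 1/220.
The prior-weighted likelihoods are 4/7 · 1/10 = 2/35, 1/7 · 0 = 0, 2/7 · 1/220 = 1/770; these sum to 9/154.
Hence P(jar A | data) = (2/35) / (9/154) = 44/45.

0.9778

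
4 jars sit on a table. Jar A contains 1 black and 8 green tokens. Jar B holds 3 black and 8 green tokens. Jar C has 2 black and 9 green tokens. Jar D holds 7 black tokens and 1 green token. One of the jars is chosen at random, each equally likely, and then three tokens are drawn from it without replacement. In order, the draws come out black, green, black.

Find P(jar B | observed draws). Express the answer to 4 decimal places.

0.2530

The likelihood of the observed sequence under each hypothesis: P(data | jar A) = (1/9)(8/8)(0/7) = 0; P(data | jar B) = (3/11)(8/10)(2/9) = 8/165; P(data | jar C) = (2/11)(9/10)(1/9) = 1/55; P(data | jar D) = (7/8)(1/7)(6/6) = 1/8.
The prior-weighted likelihoods are 1/4 · 0 = 0, 1/4 · 8/165 = 2/165, 1/4 · 1/55 = 1/220, 1/4 · 1/8 = 1/32; summing to 23/480.
So P(jar B | data) = (2/165) / (23/480) = 64/253.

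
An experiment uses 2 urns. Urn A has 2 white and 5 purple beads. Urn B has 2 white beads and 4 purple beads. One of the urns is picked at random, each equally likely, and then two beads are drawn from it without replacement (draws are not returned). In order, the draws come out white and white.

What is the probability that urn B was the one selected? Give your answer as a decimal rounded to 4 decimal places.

Under each hypothesis, the probability of the observed sequence is: P(data | urn A) = (2/7)(1/6) = 1/21; P(data | urn B) = (2/6)(1/5) = 1/15.
Multiplying each by its prior: 1/2 · 1/21 = 1/42, 1/2 · 1/15 = 1/30; with total 2/35.
Hence P(urn B | data) = (1/30) / (2/35) = 7/12.

0.5833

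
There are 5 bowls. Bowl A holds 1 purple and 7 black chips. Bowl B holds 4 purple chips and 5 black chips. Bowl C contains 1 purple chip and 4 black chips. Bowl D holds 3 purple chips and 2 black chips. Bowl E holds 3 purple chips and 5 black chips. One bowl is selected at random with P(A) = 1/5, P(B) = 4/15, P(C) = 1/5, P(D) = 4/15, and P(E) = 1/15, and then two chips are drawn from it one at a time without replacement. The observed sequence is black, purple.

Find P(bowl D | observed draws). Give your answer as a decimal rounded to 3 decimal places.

0.338

For each hypothesis, P(data | H) works out to: P(data | bowl A) = (7/8)(1/7) = 0.125; P(data | bowl B) = (5/9)(4/8) = 0.27778; P(data | bowl C) = (4/5)(1/4) = 0.2; P(data | bowl D) = (2/5)(3/4) = 0.3; P(data | bowl E) = (5/8)(3/7) = 0.26786.
Weighting by the prior gives 1/5 · 0.125 = 0.025, 4/15 · 0.27778 = 0.074074, 1/5 · 0.2 = 0.04, 4/15 · 0.3 = 0.08, 1/15 · 0.26786 = 0.017857; summing to 0.23693.
Hence P(bowl D | data) = (0.08) / (0.23693) = 0.33765.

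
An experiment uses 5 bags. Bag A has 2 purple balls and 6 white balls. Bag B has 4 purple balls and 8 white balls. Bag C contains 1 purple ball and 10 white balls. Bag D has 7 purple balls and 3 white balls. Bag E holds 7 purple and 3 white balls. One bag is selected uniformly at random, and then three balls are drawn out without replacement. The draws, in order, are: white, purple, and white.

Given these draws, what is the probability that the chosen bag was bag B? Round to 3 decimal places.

0.305

Compute the likelihood of the observed sequence for each case: P(data | bag A) = (6/8)(2/7)(5/6) = 0.17857; P(data | bag B) = (8/12)(4/11)(7/10) = 0.1697; P(data | bag C) = (10/11)(1/10)(9/9) = 0.090909; P(data | bag D) = (3/10)(7/9)(2/8) = 0.058333; P(data | bag E) = (3/10)(7/9)(2/8) = 0.058333.
The prior-weighted likelihoods are 1/5 · 0.17857 = 0.035714, 1/5 · 0.1697 = 0.033939, 1/5 · 0.090909 = 0.018182, 1/5 · 0.058333 = 0.011667, 1/5 · 0.058333 = 0.011667; these sum to 0.11117.
Therefore the posterior P(bag B | data) = (0.033939) / (0.11117) = 0.3053.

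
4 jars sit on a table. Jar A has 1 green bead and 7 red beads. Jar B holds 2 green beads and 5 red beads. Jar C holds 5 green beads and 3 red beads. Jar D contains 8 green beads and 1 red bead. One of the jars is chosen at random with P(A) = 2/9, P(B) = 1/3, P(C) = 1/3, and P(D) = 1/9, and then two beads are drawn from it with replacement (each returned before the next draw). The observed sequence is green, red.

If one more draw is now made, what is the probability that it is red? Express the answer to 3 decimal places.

0.553

Under each hypothesis, the probability of the observed sequence is: P(data | jar A) = (1/8)(7/8) = 0.10938; P(data | jar B) = (2/7)(5/7) = 0.20408; P(data | jar C) = (5/8)(3/8) = 0.23438; P(data | jar D) = (8/9)(1/9) = 0.098765.
Weighting by the prior gives 2/9 · 0.10938 = 0.024306, 1/3 · 0.20408 = 0.068027, 1/3 · 0.23438 = 0.078125, 1/9 · 0.098765 = 0.010974; summing to 0.18143.
Dividing through by the total gives posterior P(jar A | data) = 0.13397, P(jar B | data) = 0.37495, P(jar C | data) = 0.4306, P(jar D | data) = 0.060485.
The predictive probability is P(red next | data) = (7/8)(0.13397) + (5/7)(0.37495) + (3/8)(0.4306) + (1/9)(0.060485) = 0.55324.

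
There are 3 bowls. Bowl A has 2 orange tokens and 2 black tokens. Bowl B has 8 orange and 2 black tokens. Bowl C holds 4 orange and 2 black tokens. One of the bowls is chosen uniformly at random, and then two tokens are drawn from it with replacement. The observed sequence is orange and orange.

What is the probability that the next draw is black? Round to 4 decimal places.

Compute the likelihood of the observed sequence for each case: P(data | bowl A) = (2/4)(2/4) = 0.25; P(data | bowl B) = (8/10)(8/10) = 0.64; P(data | bowl C) = (4/6)(4/6) = 0.44444.
Weighting by the prior gives 1/3 · 0.25 = 0.083333, 1/3 · 0.64 = 0.21333, 1/3 · 0.44444 = 0.14815; these sum to 0.44481.
The posterior is then P(bowl A | data) = 0.18734, P(bowl B | data) = 0.4796, P(bowl C | data) = 0.33306.
Averaging over the posterior, P(black next | data) = (1/2)(0.18734) + (1/5)(0.4796) + (1/3)(0.33306) = 0.30061.

0.3006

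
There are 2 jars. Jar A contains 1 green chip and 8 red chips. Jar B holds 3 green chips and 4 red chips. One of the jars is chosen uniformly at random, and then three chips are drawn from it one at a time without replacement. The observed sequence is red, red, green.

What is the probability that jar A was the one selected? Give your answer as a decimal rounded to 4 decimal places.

0.3933

For each hypothesis, P(data | H) works out to: P(data | jar A) = (8/9)(7/8)(1/7) = 1/9; P(data | jar B) = (4/7)(3/6)(3/5) = 6/35.
Multiplying each by its prior: 1/2 · 1/9 = 1/18, 1/2 · 6/35 = 3/35; with total 89/630.
Therefore the posterior P(jar A | data) = (1/18) / (89/630) = 35/89.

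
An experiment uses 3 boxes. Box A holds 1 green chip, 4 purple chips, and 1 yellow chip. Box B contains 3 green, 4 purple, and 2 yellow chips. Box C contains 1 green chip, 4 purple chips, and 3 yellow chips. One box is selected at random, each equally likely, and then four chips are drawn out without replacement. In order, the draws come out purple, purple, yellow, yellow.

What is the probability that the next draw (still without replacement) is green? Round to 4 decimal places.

0.3047

Under each hypothesis, the probability of the observed sequence is: P(data | box A) = (4/6)(3/5)(1/4)(0/3) = 0; P(data | box B) = (4/9)(3/8)(2/7)(1/6) = 1/126; P(data | box C) = (4/8)(3/7)(3/6)(2/5) = 3/70.
The prior-weighted likelihoods are 1/3 · 0 = 0, 1/3 · 1/126 = 1/378, 1/3 · 3/70 = 1/70; summing to 16/945.
Normalising, the posterior is P(box A | data) = 0, P(box B | data) = 5/32, P(box C | data) = 27/32.
Averaging over the posterior, P(green next | data) = (3/5)(5/32) + (1/4)(27/32) = 39/128.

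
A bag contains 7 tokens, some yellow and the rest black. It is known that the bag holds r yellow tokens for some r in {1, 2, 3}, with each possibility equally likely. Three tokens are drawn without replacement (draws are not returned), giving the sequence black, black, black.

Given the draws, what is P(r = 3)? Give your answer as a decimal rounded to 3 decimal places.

0.118

The likelihood of the observed sequence under each hypothesis: P(data | r = 1) = (6/7)(5/6)(4/5) = 4/7; P(data | r = 2) = (5/7)(4/6)(3/5) = 2/7; P(data | r = 3) = (4/7)(3/6)(2/5) = 4/35.
Weighting by the prior gives 1/3 · 4/7 = 4/21, 1/3 · 2/7 = 2/21, 1/3 · 4/35 = 4/105; these sum to 34/105.
So P(r = 3 | data) = (4/105) / (34/105) = 2/17.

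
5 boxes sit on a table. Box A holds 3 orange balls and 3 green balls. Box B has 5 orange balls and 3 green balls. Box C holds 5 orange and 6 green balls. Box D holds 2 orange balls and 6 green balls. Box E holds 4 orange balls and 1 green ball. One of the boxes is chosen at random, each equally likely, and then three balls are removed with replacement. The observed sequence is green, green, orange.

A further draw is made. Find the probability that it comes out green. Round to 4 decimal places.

0.5398

The likelihood of the observed sequence under each hypothesis: P(data | box A) = (3/6)(3/6)(3/6) = 0.125; P(data | box B) = (3/8)(3/8)(5/8) = 0.087891; P(data | box C) = (6/11)(6/11)(5/11) = 0.13524; P(data | box D) = (6/8)(6/8)(2/8) = 0.14062; P(data | box E) = (1/5)(1/5)(4/5) = 0.032.
Weighting by the prior gives 1/5 · 0.125 = 0.025, 1/5 · 0.087891 = 0.017578, 1/5 · 0.13524 = 0.027047, 1/5 · 0.14062 = 0.028125, 1/5 · 0.032 = 0.0064; with total 0.10415.
The posterior is then P(box A | data) = 0.24004, P(box B | data) = 0.16878, P(box C | data) = 0.25969, P(box D | data) = 0.27004, P(box E | data) = 0.06145.
The predictive probability is P(green next | data) = (1/2)(0.24004) + (3/8)(0.16878) + (6/11)(0.25969) + (3/4)(0.27004) + (1/5)(0.06145) = 0.53978.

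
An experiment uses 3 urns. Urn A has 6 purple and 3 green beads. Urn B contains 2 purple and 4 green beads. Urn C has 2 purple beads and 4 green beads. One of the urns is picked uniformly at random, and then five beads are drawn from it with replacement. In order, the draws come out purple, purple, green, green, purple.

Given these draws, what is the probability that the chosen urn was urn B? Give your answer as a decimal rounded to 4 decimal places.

0.2500

Under each hypothesis, the probability of the observed sequence is: P(data | urn A) = (6/9)(6/9)(3/9)(3/9)(6/9) = 8/243; P(data | urn B) = (2/6)(2/6)(4/6)(4/6)(2/6) = 4/243; P(data | urn C) = (2/6)(2/6)(4/6)(4/6)(2/6) = 4/243.
The prior-weighted likelihoods are 1/3 · 8/243 = 8/729, 1/3 · 4/243 = 4/729, 1/3 · 4/243 = 4/729; summing to 16/729.
By Bayes' rule, P(urn B | data) = (4/729) / (16/729) = 1/4.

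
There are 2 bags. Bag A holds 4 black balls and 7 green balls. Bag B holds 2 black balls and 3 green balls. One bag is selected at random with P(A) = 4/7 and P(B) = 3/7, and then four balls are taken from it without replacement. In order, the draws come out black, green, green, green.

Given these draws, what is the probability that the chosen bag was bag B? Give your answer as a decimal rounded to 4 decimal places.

0.4142

Under each hypothesis, the probability of the observed sequence is: P(data | bag A) = (4/11)(7/10)(6/9)(5/8) = 0.10606; P(data | bag B) = (2/5)(3/4)(2/3)(1/2) = 0.1.
Weighting by the prior gives 4/7 · 0.10606 = 0.060606, 3/7 · 0.1 = 0.042857; summing to 0.10346.
By Bayes' rule, P(bag B | data) = (0.042857) / (0.10346) = 0.41423.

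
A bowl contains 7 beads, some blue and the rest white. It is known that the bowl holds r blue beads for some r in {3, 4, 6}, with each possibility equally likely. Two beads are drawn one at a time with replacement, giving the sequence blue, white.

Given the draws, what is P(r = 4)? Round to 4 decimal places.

0.4000

Under each hypothesis, the probability of the observed sequence is: P(data | r = 3) = (3/7)(4/7) = 12/49; P(data | r = 4) = (4/7)(3/7) = 12/49; P(data | r = 6) = (6/7)(1/7) = 6/49.
The prior-weighted likelihoods are 1/3 · 12/49 = 4/49, 1/3 · 12/49 = 4/49, 1/3 · 6/49 = 2/49; summing to 10/49.
Hence P(r = 4 | data) = (4/49) / (10/49) = 2/5.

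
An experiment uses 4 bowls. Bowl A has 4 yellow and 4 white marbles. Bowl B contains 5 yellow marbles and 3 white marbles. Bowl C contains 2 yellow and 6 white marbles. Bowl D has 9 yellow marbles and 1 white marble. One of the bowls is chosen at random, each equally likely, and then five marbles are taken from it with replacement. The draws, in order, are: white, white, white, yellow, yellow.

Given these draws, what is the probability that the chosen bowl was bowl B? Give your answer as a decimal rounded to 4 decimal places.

Under each hypothesis, the probability of the observed sequence is: P(data | bowl A) = (4/8)(4/8)(4/8)(4/8)(4/8) = 0.03125; P(data | bowl B) = (3/8)(3/8)(3/8)(5/8)(5/8) = 0.020599; P(data | bowl C) = (6/8)(6/8)(6/8)(2/8)(2/8) = 0.026367; P(data | bowl D) = (1/10)(1/10)(1/10)(9/10)(9/10) = 0.00081.
Weighting by the prior gives 1/4 · 0.03125 = 0.0078125, 1/4 · 0.020599 = 0.0051498, 1/4 · 0.026367 = 0.0065918, 1/4 · 0.00081 = 0.0002025; these sum to 0.019757.
So P(bowl B | data) = (0.0051498) / (0.019757) = 0.26066.

0.2607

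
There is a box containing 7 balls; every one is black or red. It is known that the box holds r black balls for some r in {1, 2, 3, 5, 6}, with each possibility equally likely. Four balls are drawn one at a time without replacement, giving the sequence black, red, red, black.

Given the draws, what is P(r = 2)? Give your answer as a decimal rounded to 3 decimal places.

0.263

Compute the likelihood of the observed sequence for each case: P(data | r = 1) = (1/7)(6/6)(5/5)(0/4) = 0; P(data | r = 2) = (2/7)(5/6)(4/5)(1/4) = 1/21; P(data | r = 3) = (3/7)(4/6)(3/5)(2/4) = 3/35; P(data | r = 5) = (5/7)(2/6)(1/5)(4/4) = 1/21; P(data | r = 6) = (6/7)(1/6)(0/5) = 0.
Weighting by the prior gives 1/5 · 0 = 0, 1/5 · 1/21 = 1/105, 1/5 · 3/35 = 3/175, 1/5 · 1/21 = 1/105, 1/5 · 0 = 0; with total 19/525.
By Bayes' rule, P(r = 2 | data) = (1/105) / (19/525) = 5/19.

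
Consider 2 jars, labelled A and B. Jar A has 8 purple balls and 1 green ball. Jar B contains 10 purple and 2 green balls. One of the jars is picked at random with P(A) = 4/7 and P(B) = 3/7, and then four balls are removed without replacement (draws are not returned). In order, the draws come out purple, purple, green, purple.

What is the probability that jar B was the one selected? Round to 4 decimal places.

0.4500

The likelihood of the observed sequence under each hypothesis: P(data | jar A) = (8/9)(7/8)(1/7)(6/6) = 1/9; P(data | jar B) = (10/12)(9/11)(2/10)(8/9) = 4/33.
The prior-weighted likelihoods are 4/7 · 1/9 = 4/63, 3/7 · 4/33 = 4/77; these sum to 80/693.
Therefore the posterior P(jar B | data) = (4/77) / (80/693) = 9/20.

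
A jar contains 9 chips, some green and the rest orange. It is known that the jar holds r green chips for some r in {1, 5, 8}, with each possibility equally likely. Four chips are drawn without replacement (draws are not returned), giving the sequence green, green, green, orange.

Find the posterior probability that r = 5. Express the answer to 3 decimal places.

0.417

For each hypothesis, P(data | H) works out to: P(data | r = 1) = (1/9)(0/8) = 0; P(data | r = 5) = (5/9)(4/8)(3/7)(4/6) = 5/63; P(data | r = 8) = (8/9)(7/8)(6/7)(1/6) = 1/9.
The prior-weighted likelihoods are 1/3 · 0 = 0, 1/3 · 5/63 = 5/189, 1/3 · 1/9 = 1/27; with total 4/63.
Hence P(r = 5 | data) = (5/189) / (4/63) = 5/12.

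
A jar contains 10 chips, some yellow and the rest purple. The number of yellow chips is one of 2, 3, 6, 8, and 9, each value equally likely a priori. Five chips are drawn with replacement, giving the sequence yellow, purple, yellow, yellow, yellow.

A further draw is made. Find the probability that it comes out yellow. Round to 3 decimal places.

0.764

Compute the likelihood of the observed sequence for each case: P(data | r = 2) = (2/10)(8/10)(2/10)(2/10)(2/10) = 0.00128; P(data | r = 3) = (3/10)(7/10)(3/10)(3/10)(3/10) = 0.00567; P(data | r = 6) = (6/10)(4/10)(6/10)(6/10)(6/10) = 0.05184; P(data | r = 8) = (8/10)(2/10)(8/10)(8/10)(8/10) = 0.08192; P(data | r = 9) = (9/10)(1/10)(9/10)(9/10)(9/10) = 0.06561.
Weighting by the prior gives 1/5 · 0.00128 = 0.000256, 1/5 · 0.00567 = 0.001134, 1/5 · 0.05184 = 0.010368, 1/5 · 0.08192 = 0.016384, 1/5 · 0.06561 = 0.013122; with total 0.041264.
Normalising, the posterior is P(r = 2 | data) = 0.006204, P(r = 3 | data) = 0.027482, P(r = 6 | data) = 0.25126, P(r = 8 | data) = 0.39705, P(r = 9 | data) = 0.318.
The predictive probability is P(yellow next | data) = (1/5)(0.006204) + (3/10)(0.027482) + (3/5)(0.25126) + (4/5)(0.39705) + (9/10)(0.318) = 0.76408.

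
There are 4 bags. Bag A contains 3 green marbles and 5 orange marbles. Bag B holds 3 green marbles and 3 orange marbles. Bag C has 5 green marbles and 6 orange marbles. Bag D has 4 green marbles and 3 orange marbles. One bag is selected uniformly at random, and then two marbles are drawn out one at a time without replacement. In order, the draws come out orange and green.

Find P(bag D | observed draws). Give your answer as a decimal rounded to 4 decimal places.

Compute the likelihood of the observed sequence for each case: P(data | bag A) = (5/8)(3/7) = 0.26786; P(data | bag B) = (3/6)(3/5) = 0.3; P(data | bag C) = (6/11)(5/10) = 0.27273; P(data | bag D) = (3/7)(4/6) = 0.28571.
The prior-weighted likelihoods are 1/4 · 0.26786 = 0.066964, 1/4 · 0.3 = 0.075, 1/4 · 0.27273 = 0.068182, 1/4 · 0.28571 = 0.071429; summing to 0.28157.
By Bayes' rule, P(bag D | data) = (0.071429) / (0.28157) = 0.25368.

0.2537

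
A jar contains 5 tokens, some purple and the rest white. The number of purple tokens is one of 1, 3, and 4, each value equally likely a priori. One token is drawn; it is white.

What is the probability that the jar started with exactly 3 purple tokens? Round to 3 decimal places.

0.286

The likelihood of this draw under each hypothesis: P(data | r = 1) = (4/5) = 4/5; P(data | r = 3) = (2/5) = 2/5; P(data | r = 4) = (1/5) = 1/5.
Weighting by the prior gives 1/3 · 4/5 = 4/15, 1/3 · 2/5 = 2/15, 1/3 · 1/5 = 1/15; these sum to 7/15.
Therefore the posterior P(r = 3 | data) = (2/15) / (7/15) = 2/7.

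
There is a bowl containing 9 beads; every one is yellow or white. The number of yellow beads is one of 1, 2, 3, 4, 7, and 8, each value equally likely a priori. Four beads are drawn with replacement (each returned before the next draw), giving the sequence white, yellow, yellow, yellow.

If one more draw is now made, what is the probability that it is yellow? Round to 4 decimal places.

0.6871

The likelihood of the observed sequence under each hypothesis: P(data | r = 1) = (8/9)(1/9)(1/9)(1/9) = 0.0012193; P(data | r = 2) = (7/9)(2/9)(2/9)(2/9) = 0.0085353; P(data | r = 3) = (6/9)(3/9)(3/9)(3/9) = 0.024691; P(data | r = 4) = (5/9)(4/9)(4/9)(4/9) = 0.048773; P(data | r = 7) = (2/9)(7/9)(7/9)(7/9) = 0.10456; P(data | r = 8) = (1/9)(8/9)(8/9)(8/9) = 0.078037.
Weighting by the prior gives 1/6 · 0.0012193 = 0.00020322, 1/6 · 0.0085353 = 0.0014225, 1/6 · 0.024691 = 0.0041152, 1/6 · 0.048773 = 0.0081288, 1/6 · 0.10456 = 0.017426, 1/6 · 0.078037 = 0.013006; summing to 0.044302.
The posterior is then P(r = 1 | data) = 0.0045872, P(r = 2 | data) = 0.03211, P(r = 3 | data) = 0.09289, P(r = 4 | data) = 0.18349, P(r = 7 | data) = 0.39335, P(r = 8 | data) = 0.29358.
The predictive probability is P(yellow next | data) = (1/9)(0.0045872) + (2/9)(0.03211) + (1/3)(0.09289) + (4/9)(0.18349) + (7/9)(0.39335) + (8/9)(0.29358) = 0.68705.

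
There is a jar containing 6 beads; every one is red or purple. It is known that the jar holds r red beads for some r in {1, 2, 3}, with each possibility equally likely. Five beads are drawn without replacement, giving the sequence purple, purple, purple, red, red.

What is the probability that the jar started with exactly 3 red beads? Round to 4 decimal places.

Compute the likelihood of the observed sequence for each case: P(data | r = 1) = (5/6)(4/5)(3/4)(1/3)(0/2) = 0; P(data | r = 2) = (4/6)(3/5)(2/4)(2/3)(1/2) = 1/15; P(data | r = 3) = (3/6)(2/5)(1/4)(3/3)(2/2) = 1/20.
The prior-weighted likelihoods are 1/3 · 0 = 0, 1/3 · 1/15 = 1/45, 1/3 · 1/20 = 1/60; summing to 7/180.
So P(r = 3 | data) = (1/60) / (7/180) = 3/7.

0.4286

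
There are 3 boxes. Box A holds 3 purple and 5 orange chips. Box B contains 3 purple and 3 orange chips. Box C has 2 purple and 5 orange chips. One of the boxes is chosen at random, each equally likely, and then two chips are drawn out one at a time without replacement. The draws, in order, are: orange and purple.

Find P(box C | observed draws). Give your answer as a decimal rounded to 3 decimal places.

0.295

For each hypothesis, P(data | H) works out to: P(data | box A) = (5/8)(3/7) = 0.26786; P(data | box B) = (3/6)(3/5) = 0.3; P(data | box C) = (5/7)(2/6) = 0.2381.
Multiplying each by its prior: 1/3 · 0.26786 = 0.089286, 1/3 · 0.3 = 0.1, 1/3 · 0.2381 = 0.079365; these sum to 0.26865.
By Bayes' rule, P(box C | data) = (0.079365) / (0.26865) = 0.29542.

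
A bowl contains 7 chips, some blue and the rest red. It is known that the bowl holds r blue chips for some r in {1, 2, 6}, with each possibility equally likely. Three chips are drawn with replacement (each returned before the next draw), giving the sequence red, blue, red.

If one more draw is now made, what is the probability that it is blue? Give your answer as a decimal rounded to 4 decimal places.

The likelihood of the observed sequence under each hypothesis: P(data | r = 1) = (6/7)(1/7)(6/7) = 0.10496; P(data | r = 2) = (5/7)(2/7)(5/7) = 0.14577; P(data | r = 6) = (1/7)(6/7)(1/7) = 0.017493.
The prior-weighted likelihoods are 1/3 · 0.10496 = 0.034985, 1/3 · 0.14577 = 0.048591, 1/3 · 0.017493 = 0.0058309; summing to 0.089407.
The posterior is then P(r = 1 | data) = 0.3913, P(r = 2 | data) = 0.54348, P(r = 6 | data) = 0.065217.
So P(blue next | data) = Σ P(blue next | H) P(H | data) = (1/7)(0.3913) + (2/7)(0.54348) + (6/7)(0.065217) = 0.26708.

0.2671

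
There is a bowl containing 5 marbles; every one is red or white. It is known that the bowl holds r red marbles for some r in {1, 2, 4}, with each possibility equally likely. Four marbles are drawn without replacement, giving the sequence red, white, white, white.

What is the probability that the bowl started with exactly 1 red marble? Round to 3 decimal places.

0.667

Under each hypothesis, the probability of the observed sequence is: P(data | r = 1) = (1/5)(4/4)(3/3)(2/2) = 1/5; P(data | r = 2) = (2/5)(3/4)(2/3)(1/2) = 1/10; P(data | r = 4) = (4/5)(1/4)(0/3) = 0.
Multiplying each by its prior: 1/3 · 1/5 = 1/15, 1/3 · 1/10 = 1/30, 1/3 · 0 = 0; summing to 1/10.
Hence P(r = 1 | data) = (1/15) / (1/10) = 2/3.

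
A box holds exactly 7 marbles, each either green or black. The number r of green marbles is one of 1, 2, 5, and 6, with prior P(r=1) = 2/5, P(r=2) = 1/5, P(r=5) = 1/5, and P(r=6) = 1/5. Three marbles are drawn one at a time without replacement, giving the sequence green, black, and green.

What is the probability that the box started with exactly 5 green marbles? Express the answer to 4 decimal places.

0.5000

Compute the likelihood of the observed sequence for each case: P(data | r = 1) = (1/7)(6/6)(0/5) = 0; P(data | r = 2) = (2/7)(5/6)(1/5) = 1/21; P(data | r = 5) = (5/7)(2/6)(4/5) = 4/21; P(data | r = 6) = (6/7)(1/6)(5/5) = 1/7.
Multiplying each by its prior: 2/5 · 0 = 0, 1/5 · 1/21 = 1/105, 1/5 · 4/21 = 4/105, 1/5 · 1/7 = 1/35; summing to 8/105.
Hence P(r = 5 | data) = (4/105) / (8/105) = 1/2.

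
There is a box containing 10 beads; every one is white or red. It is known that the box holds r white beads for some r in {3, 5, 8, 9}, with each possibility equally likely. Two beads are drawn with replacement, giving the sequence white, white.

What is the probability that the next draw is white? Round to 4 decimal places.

0.7782

Under each hypothesis, the probability of the observed sequence is: P(data | r = 3) = (3/10)(3/10) = 9/100; P(data | r = 5) = (5/10)(5/10) = 1/4; P(data | r = 8) = (8/10)(8/10) = 16/25; P(data | r = 9) = (9/10)(9/10) = 81/100.
The prior-weighted likelihoods are 1/4 · 9/100 = 9/400, 1/4 · 1/4 = 1/16, 1/4 · 16/25 = 4/25, 1/4 · 81/100 = 81/400; these sum to 179/400.
Normalising, the posterior is P(r = 3 | data) = 0.050279, P(r = 5 | data) = 0.13966, P(r = 8 | data) = 0.35754, P(r = 9 | data) = 0.45251.
The predictive probability is P(white next | data) = (3/10)(0.050279) + (1/2)(0.13966) + (4/5)(0.35754) + (9/10)(0.45251) = 0.77821.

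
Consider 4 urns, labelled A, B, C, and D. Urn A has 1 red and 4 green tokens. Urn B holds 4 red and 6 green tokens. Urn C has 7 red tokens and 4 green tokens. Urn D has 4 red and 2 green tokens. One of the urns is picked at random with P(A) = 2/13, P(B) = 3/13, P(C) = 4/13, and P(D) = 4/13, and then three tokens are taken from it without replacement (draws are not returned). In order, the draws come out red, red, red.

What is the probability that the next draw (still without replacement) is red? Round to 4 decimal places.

0.4033

For each hypothesis, P(data | H) works out to: P(data | urn A) = (1/5)(0/4) = 0; P(data | urn B) = (4/10)(3/9)(2/8) = 0.033333; P(data | urn C) = (7/11)(6/10)(5/9) = 0.21212; P(data | urn D) = (4/6)(3/5)(2/4) = 0.2.
Multiplying each by its prior: 2/13 · 0 = 0, 3/13 · 0.033333 = 0.0076923, 4/13 · 0.21212 = 0.065268, 4/13 · 0.2 = 0.061538; these sum to 0.1345.
Normalising, the posterior is P(urn A | data) = 0, P(urn B | data) = 0.057192, P(urn C | data) = 0.48527, P(urn D | data) = 0.45754.
The predictive probability is P(red next | data) = (1/7)(0.057192) + (1/2)(0.48527) + (1/3)(0.45754) = 0.40332.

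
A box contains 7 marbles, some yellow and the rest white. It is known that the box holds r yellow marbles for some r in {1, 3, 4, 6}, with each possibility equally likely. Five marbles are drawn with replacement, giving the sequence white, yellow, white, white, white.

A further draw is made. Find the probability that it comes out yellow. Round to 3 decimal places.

Under each hypothesis, the probability of the observed sequence is: P(data | r = 1) = (6/7)(1/7)(6/7)(6/7)(6/7) = 0.077111; P(data | r = 3) = (4/7)(3/7)(4/7)(4/7)(4/7) = 0.045695; P(data | r = 4) = (3/7)(4/7)(3/7)(3/7)(3/7) = 0.019278; P(data | r = 6) = (1/7)(6/7)(1/7)(1/7)(1/7) = 0.00035699.
Weighting by the prior gives 1/4 · 0.077111 = 0.019278, 1/4 · 0.045695 = 0.011424, 1/4 · 0.019278 = 0.0048194, 1/4 · 0.00035699 = 8.9249e-05; summing to 0.03561.
The posterior is then P(r = 1 | data) = 0.54135, P(r = 3 | data) = 0.3208, P(r = 4 | data) = 0.13534, P(r = 6 | data) = 0.0025063.
Averaging over the posterior, P(yellow next | data) = (1/7)(0.54135) + (3/7)(0.3208) + (4/7)(0.13534) + (6/7)(0.0025063) = 0.29431.

0.294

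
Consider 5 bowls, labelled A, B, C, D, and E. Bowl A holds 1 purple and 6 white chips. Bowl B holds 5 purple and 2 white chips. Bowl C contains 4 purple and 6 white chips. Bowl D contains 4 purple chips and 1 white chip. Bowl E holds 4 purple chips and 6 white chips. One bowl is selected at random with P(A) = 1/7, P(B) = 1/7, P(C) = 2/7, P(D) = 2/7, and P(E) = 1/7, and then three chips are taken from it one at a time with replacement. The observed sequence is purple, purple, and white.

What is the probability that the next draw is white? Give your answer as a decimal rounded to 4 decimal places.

Under each hypothesis, the probability of the observed sequence is: P(data | bowl A) = (1/7)(1/7)(6/7) = 0.017493; P(data | bowl B) = (5/7)(5/7)(2/7) = 0.14577; P(data | bowl C) = (4/10)(4/10)(6/10) = 0.096; P(data | bowl D) = (4/5)(4/5)(1/5) = 0.128; P(data | bowl E) = (4/10)(4/10)(6/10) = 0.096.
The prior-weighted likelihoods are 1/7 · 0.017493 = 0.002499, 1/7 · 0.14577 = 0.020825, 2/7 · 0.096 = 0.027429, 2/7 · 0.128 = 0.036571, 1/7 · 0.096 = 0.013714; these sum to 0.10104.
Dividing through by the total gives posterior P(bowl A | data) = 0.024733, P(bowl B | data) = 0.20611, P(bowl C | data) = 0.27147, P(bowl D | data) = 0.36196, P(bowl E | data) = 0.13573.
The predictive probability is P(white next | data) = (6/7)(0.024733) + (2/7)(0.20611) + (3/5)(0.27147) + (1/5)(0.36196) + (3/5)(0.13573) = 0.3968.

0.3968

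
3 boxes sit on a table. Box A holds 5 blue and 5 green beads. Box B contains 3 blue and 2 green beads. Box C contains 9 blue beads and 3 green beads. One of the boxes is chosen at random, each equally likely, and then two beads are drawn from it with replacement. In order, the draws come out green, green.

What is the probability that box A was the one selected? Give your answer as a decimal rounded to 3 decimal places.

For each hypothesis, P(data | H) works out to: P(data | box A) = (5/10)(5/10) = 1/4; P(data | box B) = (2/5)(2/5) = 4/25; P(data | box C) = (3/12)(3/12) = 1/16.
Weighting by the prior gives 1/3 · 1/4 = 1/12, 1/3 · 4/25 = 4/75, 1/3 · 1/16 = 1/48; these sum to 63/400.
So P(box A | data) = (1/12) / (63/400) = 100/189.

0.529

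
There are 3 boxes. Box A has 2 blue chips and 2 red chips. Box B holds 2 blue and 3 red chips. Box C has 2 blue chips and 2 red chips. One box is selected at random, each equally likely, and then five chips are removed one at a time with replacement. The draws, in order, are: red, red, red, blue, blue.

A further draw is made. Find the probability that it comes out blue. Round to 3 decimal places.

Under each hypothesis, the probability of the observed sequence is: P(data | box A) = (2/4)(2/4)(2/4)(2/4)(2/4) = 0.03125; P(data | box B) = (3/5)(3/5)(3/5)(2/5)(2/5) = 0.03456; P(data | box C) = (2/4)(2/4)(2/4)(2/4)(2/4) = 0.03125.
The prior-weighted likelihoods are 1/3 · 0.03125 = 0.010417, 1/3 · 0.03456 = 0.01152, 1/3 · 0.03125 = 0.010417; summing to 0.032353.
The posterior is then P(box A | data) = 0.32197, P(box B | data) = 0.35607, P(box C | data) = 0.32197.
Averaging over the posterior, P(blue next | data) = (1/2)(0.32197) + (2/5)(0.35607) + (1/2)(0.32197) = 0.46439.

0.464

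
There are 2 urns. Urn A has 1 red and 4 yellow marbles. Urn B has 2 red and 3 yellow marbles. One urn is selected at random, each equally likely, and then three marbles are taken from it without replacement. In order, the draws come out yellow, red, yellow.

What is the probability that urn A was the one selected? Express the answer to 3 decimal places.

0.500

For each hypothesis, P(data | H) works out to: P(data | urn A) = (4/5)(1/4)(3/3) = 1/5; P(data | urn B) = (3/5)(2/4)(2/3) = 1/5.
The prior-weighted likelihoods are 1/2 · 1/5 = 1/10, 1/2 · 1/5 = 1/10; with total 1/5.
So P(urn A | data) = (1/10) / (1/5) = 1/2.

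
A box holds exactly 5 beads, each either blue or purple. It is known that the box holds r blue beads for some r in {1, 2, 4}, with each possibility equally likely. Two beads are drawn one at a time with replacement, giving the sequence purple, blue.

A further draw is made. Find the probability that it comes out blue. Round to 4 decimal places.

Compute the likelihood of the observed sequence for each case: P(data | r = 1) = (4/5)(1/5) = 4/25; P(data | r = 2) = (3/5)(2/5) = 6/25; P(data | r = 4) = (1/5)(4/5) = 4/25.
Multiplying each by its prior: 1/3 · 4/25 = 4/75, 1/3 · 6/25 = 2/25, 1/3 · 4/25 = 4/75; these sum to 14/75.
The posterior is then P(r = 1 | data) = 2/7, P(r = 2 | data) = 3/7, P(r = 4 | data) = 2/7.
Averaging over the posterior, P(blue next | data) = (1/5)(2/7) + (2/5)(3/7) + (4/5)(2/7) = 16/35.

0.4571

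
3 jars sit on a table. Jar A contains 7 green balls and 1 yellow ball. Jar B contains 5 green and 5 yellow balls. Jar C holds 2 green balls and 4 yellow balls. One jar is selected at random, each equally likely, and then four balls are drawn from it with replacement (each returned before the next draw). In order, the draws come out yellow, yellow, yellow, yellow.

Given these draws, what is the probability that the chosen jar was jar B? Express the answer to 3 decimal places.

0.240

Compute the likelihood of the observed sequence for each case: P(data | jar A) = (1/8)(1/8)(1/8)(1/8) = 0.00024414; P(data | jar B) = (5/10)(5/10)(5/10)(5/10) = 0.0625; P(data | jar C) = (4/6)(4/6)(4/6)(4/6) = 0.19753.
Multiplying each by its prior: 1/3 · 0.00024414 = 8.138e-05, 1/3 · 0.0625 = 0.020833, 1/3 · 0.19753 = 0.065844; with total 0.086758.
By Bayes' rule, P(jar B | data) = (0.020833) / (0.086758) = 0.24013.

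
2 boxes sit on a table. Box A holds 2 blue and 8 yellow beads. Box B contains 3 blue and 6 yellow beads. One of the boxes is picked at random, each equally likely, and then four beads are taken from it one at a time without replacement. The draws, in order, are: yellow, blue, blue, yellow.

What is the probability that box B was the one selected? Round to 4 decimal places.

For each hypothesis, P(data | H) works out to: P(data | box A) = (8/10)(2/9)(1/8)(7/7) = 0.022222; P(data | box B) = (6/9)(3/8)(2/7)(5/6) = 0.059524.
The prior-weighted likelihoods are 1/2 · 0.022222 = 0.011111, 1/2 · 0.059524 = 0.029762; with total 0.040873.
Therefore the posterior P(box B | data) = (0.029762) / (0.040873) = 0.72816.

0.7282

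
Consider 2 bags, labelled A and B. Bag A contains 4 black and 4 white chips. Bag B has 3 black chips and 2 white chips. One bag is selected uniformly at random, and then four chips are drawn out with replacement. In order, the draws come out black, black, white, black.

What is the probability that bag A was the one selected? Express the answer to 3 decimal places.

Under each hypothesis, the probability of the observed sequence is: P(data | bag A) = (4/8)(4/8)(4/8)(4/8) = 0.0625; P(data | bag B) = (3/5)(3/5)(2/5)(3/5) = 0.0864.
The prior-weighted likelihoods are 1/2 · 0.0625 = 0.03125, 1/2 · 0.0864 = 0.0432; these sum to 0.07445.
Hence P(bag A | data) = (0.03125) / (0.07445) = 0.41974.

0.420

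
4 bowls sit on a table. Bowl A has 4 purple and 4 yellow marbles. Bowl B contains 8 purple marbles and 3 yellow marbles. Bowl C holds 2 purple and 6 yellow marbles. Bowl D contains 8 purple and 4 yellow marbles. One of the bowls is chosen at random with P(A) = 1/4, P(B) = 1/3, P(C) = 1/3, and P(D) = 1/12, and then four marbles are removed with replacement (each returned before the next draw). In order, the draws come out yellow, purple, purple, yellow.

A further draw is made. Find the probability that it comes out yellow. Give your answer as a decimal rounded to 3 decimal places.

0.483

The likelihood of the observed sequence under each hypothesis: P(data | bowl A) = (4/8)(4/8)(4/8)(4/8) = 0.0625; P(data | bowl B) = (3/11)(8/11)(8/11)(3/11) = 0.039342; P(data | bowl C) = (6/8)(2/8)(2/8)(6/8) = 0.035156; P(data | bowl D) = (4/12)(8/12)(8/12)(4/12) = 0.049383.
The prior-weighted likelihoods are 1/4 · 0.0625 = 0.015625, 1/3 · 0.039342 = 0.013114, 1/3 · 0.035156 = 0.011719, 1/12 · 0.049383 = 0.0041152; summing to 0.044573.
Dividing through by the total gives posterior P(bowl A | data) = 0.35055, P(bowl B | data) = 0.29421, P(bowl C | data) = 0.26291, P(bowl D | data) = 0.092326.
So P(yellow next | data) = Σ P(yellow next | H) P(H | data) = (1/2)(0.35055) + (3/11)(0.29421) + (3/4)(0.26291) + (1/3)(0.092326) = 0.48347.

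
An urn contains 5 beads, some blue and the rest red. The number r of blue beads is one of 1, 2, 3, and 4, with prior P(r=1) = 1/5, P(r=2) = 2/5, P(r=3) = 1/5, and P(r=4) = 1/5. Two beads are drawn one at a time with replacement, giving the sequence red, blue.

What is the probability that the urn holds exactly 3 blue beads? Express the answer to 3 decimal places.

For each hypothesis, P(data | H) works out to: P(data | r = 1) = (4/5)(1/5) = 4/25; P(data | r = 2) = (3/5)(2/5) = 6/25; P(data | r = 3) = (2/5)(3/5) = 6/25; P(data | r = 4) = (1/5)(4/5) = 4/25.
Weighting by the prior gives 1/5 · 4/25 = 4/125, 2/5 · 6/25 = 12/125, 1/5 · 6/25 = 6/125, 1/5 · 4/25 = 4/125; with total 26/125.
Hence P(r = 3 | data) = (6/125) / (26/125) = 3/13.

0.231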